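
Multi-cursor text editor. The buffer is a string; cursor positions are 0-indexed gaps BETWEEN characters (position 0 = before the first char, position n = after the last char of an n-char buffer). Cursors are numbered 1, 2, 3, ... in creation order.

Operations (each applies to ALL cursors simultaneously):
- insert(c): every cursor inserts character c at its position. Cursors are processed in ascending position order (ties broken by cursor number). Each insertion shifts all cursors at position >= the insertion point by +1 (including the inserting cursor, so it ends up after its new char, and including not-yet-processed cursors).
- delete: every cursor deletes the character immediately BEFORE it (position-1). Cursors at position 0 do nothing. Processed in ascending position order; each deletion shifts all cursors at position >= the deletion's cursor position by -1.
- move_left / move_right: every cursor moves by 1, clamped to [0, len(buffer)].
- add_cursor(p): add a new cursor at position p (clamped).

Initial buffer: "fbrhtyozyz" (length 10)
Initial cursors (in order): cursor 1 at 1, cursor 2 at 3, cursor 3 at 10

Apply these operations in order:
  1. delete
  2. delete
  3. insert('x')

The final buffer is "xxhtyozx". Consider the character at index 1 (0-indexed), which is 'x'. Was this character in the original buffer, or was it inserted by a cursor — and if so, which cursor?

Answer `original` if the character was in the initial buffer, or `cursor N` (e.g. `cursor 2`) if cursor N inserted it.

After op 1 (delete): buffer="bhtyozy" (len 7), cursors c1@0 c2@1 c3@7, authorship .......
After op 2 (delete): buffer="htyoz" (len 5), cursors c1@0 c2@0 c3@5, authorship .....
After op 3 (insert('x')): buffer="xxhtyozx" (len 8), cursors c1@2 c2@2 c3@8, authorship 12.....3
Authorship (.=original, N=cursor N): 1 2 . . . . . 3
Index 1: author = 2

Answer: cursor 2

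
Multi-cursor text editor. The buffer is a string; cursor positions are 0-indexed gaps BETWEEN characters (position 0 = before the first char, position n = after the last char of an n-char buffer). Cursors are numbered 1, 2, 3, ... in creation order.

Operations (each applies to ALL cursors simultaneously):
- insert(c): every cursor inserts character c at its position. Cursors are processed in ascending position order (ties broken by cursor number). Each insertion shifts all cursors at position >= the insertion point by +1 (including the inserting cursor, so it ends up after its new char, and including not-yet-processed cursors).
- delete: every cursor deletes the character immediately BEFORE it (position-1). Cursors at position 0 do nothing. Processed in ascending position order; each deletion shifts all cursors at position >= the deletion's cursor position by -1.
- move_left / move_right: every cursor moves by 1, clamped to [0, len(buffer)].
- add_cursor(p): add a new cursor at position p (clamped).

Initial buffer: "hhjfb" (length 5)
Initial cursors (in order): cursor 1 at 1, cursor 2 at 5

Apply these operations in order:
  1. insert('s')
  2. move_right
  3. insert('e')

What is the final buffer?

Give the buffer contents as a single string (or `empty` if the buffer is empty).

After op 1 (insert('s')): buffer="hshjfbs" (len 7), cursors c1@2 c2@7, authorship .1....2
After op 2 (move_right): buffer="hshjfbs" (len 7), cursors c1@3 c2@7, authorship .1....2
After op 3 (insert('e')): buffer="hshejfbse" (len 9), cursors c1@4 c2@9, authorship .1.1...22

Answer: hshejfbse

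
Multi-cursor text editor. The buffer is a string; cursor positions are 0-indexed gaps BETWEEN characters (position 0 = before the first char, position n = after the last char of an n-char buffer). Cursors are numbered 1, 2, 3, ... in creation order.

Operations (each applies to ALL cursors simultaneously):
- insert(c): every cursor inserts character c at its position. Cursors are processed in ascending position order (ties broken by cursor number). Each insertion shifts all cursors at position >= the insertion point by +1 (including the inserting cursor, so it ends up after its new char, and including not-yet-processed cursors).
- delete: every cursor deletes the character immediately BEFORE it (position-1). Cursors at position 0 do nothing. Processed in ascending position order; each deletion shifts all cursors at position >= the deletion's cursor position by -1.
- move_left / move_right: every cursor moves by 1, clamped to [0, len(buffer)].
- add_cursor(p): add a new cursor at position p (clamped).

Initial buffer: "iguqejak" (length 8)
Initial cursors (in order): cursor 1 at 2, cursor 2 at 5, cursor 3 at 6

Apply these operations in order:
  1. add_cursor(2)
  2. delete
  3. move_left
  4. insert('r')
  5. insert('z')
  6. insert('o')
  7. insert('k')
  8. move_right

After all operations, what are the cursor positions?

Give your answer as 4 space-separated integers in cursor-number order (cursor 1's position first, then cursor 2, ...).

Answer: 9 18 18 9

Derivation:
After op 1 (add_cursor(2)): buffer="iguqejak" (len 8), cursors c1@2 c4@2 c2@5 c3@6, authorship ........
After op 2 (delete): buffer="uqak" (len 4), cursors c1@0 c4@0 c2@2 c3@2, authorship ....
After op 3 (move_left): buffer="uqak" (len 4), cursors c1@0 c4@0 c2@1 c3@1, authorship ....
After op 4 (insert('r')): buffer="rrurrqak" (len 8), cursors c1@2 c4@2 c2@5 c3@5, authorship 14.23...
After op 5 (insert('z')): buffer="rrzzurrzzqak" (len 12), cursors c1@4 c4@4 c2@9 c3@9, authorship 1414.2323...
After op 6 (insert('o')): buffer="rrzzoourrzzooqak" (len 16), cursors c1@6 c4@6 c2@13 c3@13, authorship 141414.232323...
After op 7 (insert('k')): buffer="rrzzookkurrzzookkqak" (len 20), cursors c1@8 c4@8 c2@17 c3@17, authorship 14141414.23232323...
After op 8 (move_right): buffer="rrzzookkurrzzookkqak" (len 20), cursors c1@9 c4@9 c2@18 c3@18, authorship 14141414.23232323...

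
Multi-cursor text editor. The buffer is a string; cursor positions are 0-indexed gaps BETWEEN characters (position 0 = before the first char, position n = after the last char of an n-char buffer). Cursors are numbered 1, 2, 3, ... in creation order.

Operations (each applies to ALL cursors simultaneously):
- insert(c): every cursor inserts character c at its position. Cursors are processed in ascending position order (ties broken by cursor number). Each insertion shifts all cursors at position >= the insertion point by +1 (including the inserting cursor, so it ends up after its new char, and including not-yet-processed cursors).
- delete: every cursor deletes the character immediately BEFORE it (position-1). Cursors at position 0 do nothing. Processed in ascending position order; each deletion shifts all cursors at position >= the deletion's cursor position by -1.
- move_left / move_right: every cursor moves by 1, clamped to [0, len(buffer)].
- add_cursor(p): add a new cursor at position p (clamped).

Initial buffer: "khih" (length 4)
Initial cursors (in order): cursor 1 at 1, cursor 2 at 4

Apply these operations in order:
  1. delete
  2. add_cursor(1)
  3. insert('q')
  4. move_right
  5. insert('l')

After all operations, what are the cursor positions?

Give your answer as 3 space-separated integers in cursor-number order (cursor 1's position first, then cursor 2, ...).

Answer: 3 8 6

Derivation:
After op 1 (delete): buffer="hi" (len 2), cursors c1@0 c2@2, authorship ..
After op 2 (add_cursor(1)): buffer="hi" (len 2), cursors c1@0 c3@1 c2@2, authorship ..
After op 3 (insert('q')): buffer="qhqiq" (len 5), cursors c1@1 c3@3 c2@5, authorship 1.3.2
After op 4 (move_right): buffer="qhqiq" (len 5), cursors c1@2 c3@4 c2@5, authorship 1.3.2
After op 5 (insert('l')): buffer="qhlqilql" (len 8), cursors c1@3 c3@6 c2@8, authorship 1.13.322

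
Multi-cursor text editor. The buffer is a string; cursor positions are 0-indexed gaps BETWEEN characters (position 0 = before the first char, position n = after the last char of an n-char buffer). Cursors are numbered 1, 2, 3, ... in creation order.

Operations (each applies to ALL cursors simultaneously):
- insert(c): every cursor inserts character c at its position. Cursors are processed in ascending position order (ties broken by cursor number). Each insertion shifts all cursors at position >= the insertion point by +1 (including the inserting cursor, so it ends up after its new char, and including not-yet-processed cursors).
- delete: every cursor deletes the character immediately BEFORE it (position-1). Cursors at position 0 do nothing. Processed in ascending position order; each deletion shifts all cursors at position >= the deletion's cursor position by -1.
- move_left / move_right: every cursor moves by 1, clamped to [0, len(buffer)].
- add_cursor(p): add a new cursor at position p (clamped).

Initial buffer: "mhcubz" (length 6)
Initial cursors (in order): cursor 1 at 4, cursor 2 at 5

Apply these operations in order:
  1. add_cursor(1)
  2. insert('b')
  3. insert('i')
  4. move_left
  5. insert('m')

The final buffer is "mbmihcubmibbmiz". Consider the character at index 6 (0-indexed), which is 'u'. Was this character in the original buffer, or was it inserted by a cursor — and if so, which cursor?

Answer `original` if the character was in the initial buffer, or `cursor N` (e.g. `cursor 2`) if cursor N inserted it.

Answer: original

Derivation:
After op 1 (add_cursor(1)): buffer="mhcubz" (len 6), cursors c3@1 c1@4 c2@5, authorship ......
After op 2 (insert('b')): buffer="mbhcubbbz" (len 9), cursors c3@2 c1@6 c2@8, authorship .3...1.2.
After op 3 (insert('i')): buffer="mbihcubibbiz" (len 12), cursors c3@3 c1@8 c2@11, authorship .33...11.22.
After op 4 (move_left): buffer="mbihcubibbiz" (len 12), cursors c3@2 c1@7 c2@10, authorship .33...11.22.
After op 5 (insert('m')): buffer="mbmihcubmibbmiz" (len 15), cursors c3@3 c1@9 c2@13, authorship .333...111.222.
Authorship (.=original, N=cursor N): . 3 3 3 . . . 1 1 1 . 2 2 2 .
Index 6: author = original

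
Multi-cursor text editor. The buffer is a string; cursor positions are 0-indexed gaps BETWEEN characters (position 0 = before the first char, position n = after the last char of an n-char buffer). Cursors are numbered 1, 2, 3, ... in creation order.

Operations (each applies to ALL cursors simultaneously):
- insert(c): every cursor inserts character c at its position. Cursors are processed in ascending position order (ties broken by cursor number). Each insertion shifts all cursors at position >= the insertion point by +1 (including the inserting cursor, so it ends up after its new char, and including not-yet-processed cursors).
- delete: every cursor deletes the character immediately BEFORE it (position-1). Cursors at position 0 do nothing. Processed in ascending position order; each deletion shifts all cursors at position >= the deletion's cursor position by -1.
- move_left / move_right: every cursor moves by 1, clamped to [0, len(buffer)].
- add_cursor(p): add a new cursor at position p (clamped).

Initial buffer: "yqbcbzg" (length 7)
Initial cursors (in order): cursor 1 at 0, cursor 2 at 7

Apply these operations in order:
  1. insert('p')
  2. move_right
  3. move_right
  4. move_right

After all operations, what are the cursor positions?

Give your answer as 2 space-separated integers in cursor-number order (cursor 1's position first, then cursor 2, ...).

Answer: 4 9

Derivation:
After op 1 (insert('p')): buffer="pyqbcbzgp" (len 9), cursors c1@1 c2@9, authorship 1.......2
After op 2 (move_right): buffer="pyqbcbzgp" (len 9), cursors c1@2 c2@9, authorship 1.......2
After op 3 (move_right): buffer="pyqbcbzgp" (len 9), cursors c1@3 c2@9, authorship 1.......2
After op 4 (move_right): buffer="pyqbcbzgp" (len 9), cursors c1@4 c2@9, authorship 1.......2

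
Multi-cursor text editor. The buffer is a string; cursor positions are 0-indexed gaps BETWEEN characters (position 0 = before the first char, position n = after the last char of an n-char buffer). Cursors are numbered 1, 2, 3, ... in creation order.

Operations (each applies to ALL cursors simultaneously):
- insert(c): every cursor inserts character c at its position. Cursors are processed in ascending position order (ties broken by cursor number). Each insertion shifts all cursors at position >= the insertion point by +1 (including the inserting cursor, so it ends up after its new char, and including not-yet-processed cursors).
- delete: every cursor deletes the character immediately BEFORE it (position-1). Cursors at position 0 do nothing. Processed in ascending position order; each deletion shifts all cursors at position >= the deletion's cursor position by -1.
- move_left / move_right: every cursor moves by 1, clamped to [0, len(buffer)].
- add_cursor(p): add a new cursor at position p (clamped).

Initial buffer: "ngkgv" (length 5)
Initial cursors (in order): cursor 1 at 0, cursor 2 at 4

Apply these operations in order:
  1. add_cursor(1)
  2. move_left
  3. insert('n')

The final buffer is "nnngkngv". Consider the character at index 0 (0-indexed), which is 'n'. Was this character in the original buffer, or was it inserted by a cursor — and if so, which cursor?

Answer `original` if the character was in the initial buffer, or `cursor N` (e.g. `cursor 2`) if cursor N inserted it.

After op 1 (add_cursor(1)): buffer="ngkgv" (len 5), cursors c1@0 c3@1 c2@4, authorship .....
After op 2 (move_left): buffer="ngkgv" (len 5), cursors c1@0 c3@0 c2@3, authorship .....
After op 3 (insert('n')): buffer="nnngkngv" (len 8), cursors c1@2 c3@2 c2@6, authorship 13...2..
Authorship (.=original, N=cursor N): 1 3 . . . 2 . .
Index 0: author = 1

Answer: cursor 1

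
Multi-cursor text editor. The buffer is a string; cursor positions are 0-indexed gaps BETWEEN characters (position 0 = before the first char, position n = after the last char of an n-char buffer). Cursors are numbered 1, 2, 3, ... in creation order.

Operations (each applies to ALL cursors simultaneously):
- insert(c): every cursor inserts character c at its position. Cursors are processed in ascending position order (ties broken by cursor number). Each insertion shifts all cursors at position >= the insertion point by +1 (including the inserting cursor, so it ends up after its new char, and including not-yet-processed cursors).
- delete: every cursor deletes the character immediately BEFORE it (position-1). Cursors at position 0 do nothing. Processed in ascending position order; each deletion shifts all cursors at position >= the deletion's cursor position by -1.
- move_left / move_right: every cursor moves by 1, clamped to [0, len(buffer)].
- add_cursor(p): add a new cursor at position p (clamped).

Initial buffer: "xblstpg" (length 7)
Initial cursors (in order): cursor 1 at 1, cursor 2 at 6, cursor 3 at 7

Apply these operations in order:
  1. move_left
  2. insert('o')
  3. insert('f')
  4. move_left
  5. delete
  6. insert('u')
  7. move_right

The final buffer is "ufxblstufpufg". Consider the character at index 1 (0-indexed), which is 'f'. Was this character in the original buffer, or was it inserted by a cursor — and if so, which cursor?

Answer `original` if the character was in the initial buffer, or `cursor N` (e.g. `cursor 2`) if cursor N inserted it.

Answer: cursor 1

Derivation:
After op 1 (move_left): buffer="xblstpg" (len 7), cursors c1@0 c2@5 c3@6, authorship .......
After op 2 (insert('o')): buffer="oxblstopog" (len 10), cursors c1@1 c2@7 c3@9, authorship 1.....2.3.
After op 3 (insert('f')): buffer="ofxblstofpofg" (len 13), cursors c1@2 c2@9 c3@12, authorship 11.....22.33.
After op 4 (move_left): buffer="ofxblstofpofg" (len 13), cursors c1@1 c2@8 c3@11, authorship 11.....22.33.
After op 5 (delete): buffer="fxblstfpfg" (len 10), cursors c1@0 c2@6 c3@8, authorship 1.....2.3.
After op 6 (insert('u')): buffer="ufxblstufpufg" (len 13), cursors c1@1 c2@8 c3@11, authorship 11.....22.33.
After op 7 (move_right): buffer="ufxblstufpufg" (len 13), cursors c1@2 c2@9 c3@12, authorship 11.....22.33.
Authorship (.=original, N=cursor N): 1 1 . . . . . 2 2 . 3 3 .
Index 1: author = 1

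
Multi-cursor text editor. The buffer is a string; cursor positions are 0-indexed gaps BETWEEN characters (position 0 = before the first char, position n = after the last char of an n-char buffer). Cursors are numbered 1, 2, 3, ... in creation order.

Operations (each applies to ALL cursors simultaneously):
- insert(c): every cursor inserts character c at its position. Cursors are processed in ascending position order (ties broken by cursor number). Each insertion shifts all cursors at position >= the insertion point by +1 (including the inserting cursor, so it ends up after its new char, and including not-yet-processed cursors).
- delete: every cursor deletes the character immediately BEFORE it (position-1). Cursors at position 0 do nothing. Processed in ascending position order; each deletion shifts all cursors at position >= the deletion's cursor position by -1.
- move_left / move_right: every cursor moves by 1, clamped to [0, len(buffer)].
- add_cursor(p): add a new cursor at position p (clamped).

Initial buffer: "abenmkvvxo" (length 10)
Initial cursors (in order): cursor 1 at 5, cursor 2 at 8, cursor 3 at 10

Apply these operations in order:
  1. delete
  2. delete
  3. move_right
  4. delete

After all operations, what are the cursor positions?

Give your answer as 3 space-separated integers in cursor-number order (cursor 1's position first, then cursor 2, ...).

Answer: 1 1 1

Derivation:
After op 1 (delete): buffer="abenkvx" (len 7), cursors c1@4 c2@6 c3@7, authorship .......
After op 2 (delete): buffer="abek" (len 4), cursors c1@3 c2@4 c3@4, authorship ....
After op 3 (move_right): buffer="abek" (len 4), cursors c1@4 c2@4 c3@4, authorship ....
After op 4 (delete): buffer="a" (len 1), cursors c1@1 c2@1 c3@1, authorship .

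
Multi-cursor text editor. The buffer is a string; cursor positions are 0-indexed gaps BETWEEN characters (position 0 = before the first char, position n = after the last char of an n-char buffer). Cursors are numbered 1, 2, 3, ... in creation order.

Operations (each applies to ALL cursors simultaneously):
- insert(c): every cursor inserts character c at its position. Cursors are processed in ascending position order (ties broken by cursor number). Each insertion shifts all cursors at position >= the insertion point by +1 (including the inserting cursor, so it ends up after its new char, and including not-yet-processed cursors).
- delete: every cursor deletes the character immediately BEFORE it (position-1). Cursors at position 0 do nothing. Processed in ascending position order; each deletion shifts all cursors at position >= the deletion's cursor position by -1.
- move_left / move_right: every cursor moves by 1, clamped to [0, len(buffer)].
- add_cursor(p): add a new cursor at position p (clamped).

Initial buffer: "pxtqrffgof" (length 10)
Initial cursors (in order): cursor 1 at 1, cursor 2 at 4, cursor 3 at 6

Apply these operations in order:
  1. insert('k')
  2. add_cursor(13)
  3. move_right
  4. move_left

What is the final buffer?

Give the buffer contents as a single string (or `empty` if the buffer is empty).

Answer: pkxtqkrfkfgof

Derivation:
After op 1 (insert('k')): buffer="pkxtqkrfkfgof" (len 13), cursors c1@2 c2@6 c3@9, authorship .1...2..3....
After op 2 (add_cursor(13)): buffer="pkxtqkrfkfgof" (len 13), cursors c1@2 c2@6 c3@9 c4@13, authorship .1...2..3....
After op 3 (move_right): buffer="pkxtqkrfkfgof" (len 13), cursors c1@3 c2@7 c3@10 c4@13, authorship .1...2..3....
After op 4 (move_left): buffer="pkxtqkrfkfgof" (len 13), cursors c1@2 c2@6 c3@9 c4@12, authorship .1...2..3....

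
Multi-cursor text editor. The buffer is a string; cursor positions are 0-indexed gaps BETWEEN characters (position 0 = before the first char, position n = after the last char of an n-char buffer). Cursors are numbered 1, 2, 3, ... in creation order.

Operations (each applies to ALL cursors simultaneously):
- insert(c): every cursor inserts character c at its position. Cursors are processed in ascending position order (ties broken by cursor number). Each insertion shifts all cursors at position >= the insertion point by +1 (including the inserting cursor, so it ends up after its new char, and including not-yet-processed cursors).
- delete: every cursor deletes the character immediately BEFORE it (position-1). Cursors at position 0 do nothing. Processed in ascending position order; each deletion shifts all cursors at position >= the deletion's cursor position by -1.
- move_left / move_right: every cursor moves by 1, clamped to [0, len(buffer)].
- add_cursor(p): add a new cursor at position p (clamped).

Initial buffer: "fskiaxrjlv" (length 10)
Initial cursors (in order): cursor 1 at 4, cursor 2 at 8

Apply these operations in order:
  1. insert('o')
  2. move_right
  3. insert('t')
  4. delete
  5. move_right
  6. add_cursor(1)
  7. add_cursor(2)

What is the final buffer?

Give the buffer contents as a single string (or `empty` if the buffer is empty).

After op 1 (insert('o')): buffer="fskioaxrjolv" (len 12), cursors c1@5 c2@10, authorship ....1....2..
After op 2 (move_right): buffer="fskioaxrjolv" (len 12), cursors c1@6 c2@11, authorship ....1....2..
After op 3 (insert('t')): buffer="fskioatxrjoltv" (len 14), cursors c1@7 c2@13, authorship ....1.1...2.2.
After op 4 (delete): buffer="fskioaxrjolv" (len 12), cursors c1@6 c2@11, authorship ....1....2..
After op 5 (move_right): buffer="fskioaxrjolv" (len 12), cursors c1@7 c2@12, authorship ....1....2..
After op 6 (add_cursor(1)): buffer="fskioaxrjolv" (len 12), cursors c3@1 c1@7 c2@12, authorship ....1....2..
After op 7 (add_cursor(2)): buffer="fskioaxrjolv" (len 12), cursors c3@1 c4@2 c1@7 c2@12, authorship ....1....2..

Answer: fskioaxrjolv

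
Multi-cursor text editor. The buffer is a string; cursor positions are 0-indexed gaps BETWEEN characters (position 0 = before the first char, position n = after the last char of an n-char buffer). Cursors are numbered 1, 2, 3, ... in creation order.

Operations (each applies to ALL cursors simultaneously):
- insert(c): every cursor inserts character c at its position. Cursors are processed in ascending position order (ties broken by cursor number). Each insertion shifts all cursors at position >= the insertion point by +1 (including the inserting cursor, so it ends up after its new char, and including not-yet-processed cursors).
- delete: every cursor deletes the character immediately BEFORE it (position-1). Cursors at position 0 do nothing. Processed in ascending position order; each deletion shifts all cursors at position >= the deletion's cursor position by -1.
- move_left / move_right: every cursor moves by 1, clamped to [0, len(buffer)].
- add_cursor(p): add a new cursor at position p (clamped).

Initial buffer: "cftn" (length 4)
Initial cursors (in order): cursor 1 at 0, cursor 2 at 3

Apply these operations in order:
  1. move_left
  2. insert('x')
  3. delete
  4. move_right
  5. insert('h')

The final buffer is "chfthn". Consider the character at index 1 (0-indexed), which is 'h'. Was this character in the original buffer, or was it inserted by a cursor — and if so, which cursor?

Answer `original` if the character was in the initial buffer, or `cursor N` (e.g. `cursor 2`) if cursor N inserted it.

Answer: cursor 1

Derivation:
After op 1 (move_left): buffer="cftn" (len 4), cursors c1@0 c2@2, authorship ....
After op 2 (insert('x')): buffer="xcfxtn" (len 6), cursors c1@1 c2@4, authorship 1..2..
After op 3 (delete): buffer="cftn" (len 4), cursors c1@0 c2@2, authorship ....
After op 4 (move_right): buffer="cftn" (len 4), cursors c1@1 c2@3, authorship ....
After op 5 (insert('h')): buffer="chfthn" (len 6), cursors c1@2 c2@5, authorship .1..2.
Authorship (.=original, N=cursor N): . 1 . . 2 .
Index 1: author = 1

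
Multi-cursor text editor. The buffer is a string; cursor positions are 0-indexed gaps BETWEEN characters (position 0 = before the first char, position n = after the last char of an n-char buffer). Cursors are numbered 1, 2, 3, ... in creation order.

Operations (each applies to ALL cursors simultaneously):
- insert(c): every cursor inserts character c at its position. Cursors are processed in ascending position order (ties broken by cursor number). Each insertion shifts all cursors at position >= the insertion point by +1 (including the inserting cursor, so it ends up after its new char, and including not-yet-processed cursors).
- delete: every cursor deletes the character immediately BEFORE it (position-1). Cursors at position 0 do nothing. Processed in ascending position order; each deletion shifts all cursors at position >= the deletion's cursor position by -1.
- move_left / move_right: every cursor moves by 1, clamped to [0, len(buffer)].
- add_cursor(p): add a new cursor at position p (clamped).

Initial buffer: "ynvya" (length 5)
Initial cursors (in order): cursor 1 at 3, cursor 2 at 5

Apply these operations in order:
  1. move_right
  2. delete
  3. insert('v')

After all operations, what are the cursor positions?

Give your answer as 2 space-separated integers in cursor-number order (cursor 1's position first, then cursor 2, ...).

After op 1 (move_right): buffer="ynvya" (len 5), cursors c1@4 c2@5, authorship .....
After op 2 (delete): buffer="ynv" (len 3), cursors c1@3 c2@3, authorship ...
After op 3 (insert('v')): buffer="ynvvv" (len 5), cursors c1@5 c2@5, authorship ...12

Answer: 5 5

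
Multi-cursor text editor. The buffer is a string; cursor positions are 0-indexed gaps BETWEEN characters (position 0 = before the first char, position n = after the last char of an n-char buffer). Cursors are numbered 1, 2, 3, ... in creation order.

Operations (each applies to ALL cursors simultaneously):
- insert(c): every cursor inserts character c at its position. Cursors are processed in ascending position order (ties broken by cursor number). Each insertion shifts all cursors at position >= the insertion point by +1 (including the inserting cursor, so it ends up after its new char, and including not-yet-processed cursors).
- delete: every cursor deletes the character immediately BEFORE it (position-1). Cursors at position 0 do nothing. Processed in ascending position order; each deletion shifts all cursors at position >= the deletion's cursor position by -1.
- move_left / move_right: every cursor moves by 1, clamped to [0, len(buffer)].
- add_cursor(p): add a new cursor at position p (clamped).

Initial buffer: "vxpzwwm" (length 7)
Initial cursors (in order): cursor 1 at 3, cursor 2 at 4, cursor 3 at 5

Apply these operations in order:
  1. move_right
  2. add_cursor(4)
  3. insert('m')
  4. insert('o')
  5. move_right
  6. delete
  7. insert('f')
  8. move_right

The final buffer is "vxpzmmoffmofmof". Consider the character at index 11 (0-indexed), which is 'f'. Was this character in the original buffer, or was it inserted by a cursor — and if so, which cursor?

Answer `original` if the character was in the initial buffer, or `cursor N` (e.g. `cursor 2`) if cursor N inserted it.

After op 1 (move_right): buffer="vxpzwwm" (len 7), cursors c1@4 c2@5 c3@6, authorship .......
After op 2 (add_cursor(4)): buffer="vxpzwwm" (len 7), cursors c1@4 c4@4 c2@5 c3@6, authorship .......
After op 3 (insert('m')): buffer="vxpzmmwmwmm" (len 11), cursors c1@6 c4@6 c2@8 c3@10, authorship ....14.2.3.
After op 4 (insert('o')): buffer="vxpzmmoowmowmom" (len 15), cursors c1@8 c4@8 c2@11 c3@14, authorship ....1414.22.33.
After op 5 (move_right): buffer="vxpzmmoowmowmom" (len 15), cursors c1@9 c4@9 c2@12 c3@15, authorship ....1414.22.33.
After op 6 (delete): buffer="vxpzmmomomo" (len 11), cursors c1@7 c4@7 c2@9 c3@11, authorship ....1412233
After op 7 (insert('f')): buffer="vxpzmmoffmofmof" (len 15), cursors c1@9 c4@9 c2@12 c3@15, authorship ....14114222333
After op 8 (move_right): buffer="vxpzmmoffmofmof" (len 15), cursors c1@10 c4@10 c2@13 c3@15, authorship ....14114222333
Authorship (.=original, N=cursor N): . . . . 1 4 1 1 4 2 2 2 3 3 3
Index 11: author = 2

Answer: cursor 2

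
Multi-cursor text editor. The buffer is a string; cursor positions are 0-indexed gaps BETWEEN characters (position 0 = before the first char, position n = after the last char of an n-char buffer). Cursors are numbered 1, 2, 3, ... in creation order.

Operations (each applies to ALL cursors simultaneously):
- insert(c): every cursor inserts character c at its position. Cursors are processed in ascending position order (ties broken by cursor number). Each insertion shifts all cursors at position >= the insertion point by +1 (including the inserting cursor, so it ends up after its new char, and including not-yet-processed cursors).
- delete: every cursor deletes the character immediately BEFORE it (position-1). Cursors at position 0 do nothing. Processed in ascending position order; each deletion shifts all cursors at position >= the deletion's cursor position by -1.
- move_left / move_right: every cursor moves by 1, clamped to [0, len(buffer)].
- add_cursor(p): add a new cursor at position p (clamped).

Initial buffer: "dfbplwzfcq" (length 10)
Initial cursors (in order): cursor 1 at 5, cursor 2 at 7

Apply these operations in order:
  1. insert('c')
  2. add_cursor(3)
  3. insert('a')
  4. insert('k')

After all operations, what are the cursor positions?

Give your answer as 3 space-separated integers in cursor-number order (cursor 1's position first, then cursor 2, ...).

After op 1 (insert('c')): buffer="dfbplcwzcfcq" (len 12), cursors c1@6 c2@9, authorship .....1..2...
After op 2 (add_cursor(3)): buffer="dfbplcwzcfcq" (len 12), cursors c3@3 c1@6 c2@9, authorship .....1..2...
After op 3 (insert('a')): buffer="dfbaplcawzcafcq" (len 15), cursors c3@4 c1@8 c2@12, authorship ...3..11..22...
After op 4 (insert('k')): buffer="dfbakplcakwzcakfcq" (len 18), cursors c3@5 c1@10 c2@15, authorship ...33..111..222...

Answer: 10 15 5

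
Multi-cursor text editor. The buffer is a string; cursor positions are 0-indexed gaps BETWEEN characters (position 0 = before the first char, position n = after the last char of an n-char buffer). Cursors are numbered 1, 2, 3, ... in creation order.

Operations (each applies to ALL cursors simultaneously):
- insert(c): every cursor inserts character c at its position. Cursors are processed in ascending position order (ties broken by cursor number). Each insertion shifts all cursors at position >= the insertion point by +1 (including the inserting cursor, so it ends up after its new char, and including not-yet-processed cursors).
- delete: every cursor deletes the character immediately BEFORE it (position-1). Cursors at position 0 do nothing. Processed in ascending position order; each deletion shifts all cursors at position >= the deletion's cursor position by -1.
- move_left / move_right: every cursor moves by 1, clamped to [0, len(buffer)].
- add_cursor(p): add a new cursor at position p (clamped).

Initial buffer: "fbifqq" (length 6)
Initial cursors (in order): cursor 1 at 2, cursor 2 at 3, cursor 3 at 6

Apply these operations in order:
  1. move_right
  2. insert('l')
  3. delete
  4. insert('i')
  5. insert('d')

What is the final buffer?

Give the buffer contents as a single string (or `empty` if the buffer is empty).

After op 1 (move_right): buffer="fbifqq" (len 6), cursors c1@3 c2@4 c3@6, authorship ......
After op 2 (insert('l')): buffer="fbilflqql" (len 9), cursors c1@4 c2@6 c3@9, authorship ...1.2..3
After op 3 (delete): buffer="fbifqq" (len 6), cursors c1@3 c2@4 c3@6, authorship ......
After op 4 (insert('i')): buffer="fbiifiqqi" (len 9), cursors c1@4 c2@6 c3@9, authorship ...1.2..3
After op 5 (insert('d')): buffer="fbiidfidqqid" (len 12), cursors c1@5 c2@8 c3@12, authorship ...11.22..33

Answer: fbiidfidqqid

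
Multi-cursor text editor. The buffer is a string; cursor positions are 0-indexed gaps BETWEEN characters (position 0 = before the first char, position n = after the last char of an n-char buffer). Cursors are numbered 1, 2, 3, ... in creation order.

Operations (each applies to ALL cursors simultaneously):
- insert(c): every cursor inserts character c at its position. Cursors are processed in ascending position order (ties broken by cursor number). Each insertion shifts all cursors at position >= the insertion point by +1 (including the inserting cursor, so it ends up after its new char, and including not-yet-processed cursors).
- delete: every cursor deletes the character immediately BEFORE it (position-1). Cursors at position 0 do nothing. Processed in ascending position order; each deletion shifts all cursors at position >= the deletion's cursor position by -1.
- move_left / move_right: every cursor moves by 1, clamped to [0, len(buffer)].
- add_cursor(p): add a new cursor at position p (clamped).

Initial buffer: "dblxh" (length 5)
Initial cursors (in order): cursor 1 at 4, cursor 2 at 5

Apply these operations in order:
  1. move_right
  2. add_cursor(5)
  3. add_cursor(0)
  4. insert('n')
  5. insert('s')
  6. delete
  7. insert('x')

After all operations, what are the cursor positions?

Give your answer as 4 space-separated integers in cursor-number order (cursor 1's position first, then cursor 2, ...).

Answer: 13 13 13 2

Derivation:
After op 1 (move_right): buffer="dblxh" (len 5), cursors c1@5 c2@5, authorship .....
After op 2 (add_cursor(5)): buffer="dblxh" (len 5), cursors c1@5 c2@5 c3@5, authorship .....
After op 3 (add_cursor(0)): buffer="dblxh" (len 5), cursors c4@0 c1@5 c2@5 c3@5, authorship .....
After op 4 (insert('n')): buffer="ndblxhnnn" (len 9), cursors c4@1 c1@9 c2@9 c3@9, authorship 4.....123
After op 5 (insert('s')): buffer="nsdblxhnnnsss" (len 13), cursors c4@2 c1@13 c2@13 c3@13, authorship 44.....123123
After op 6 (delete): buffer="ndblxhnnn" (len 9), cursors c4@1 c1@9 c2@9 c3@9, authorship 4.....123
After op 7 (insert('x')): buffer="nxdblxhnnnxxx" (len 13), cursors c4@2 c1@13 c2@13 c3@13, authorship 44.....123123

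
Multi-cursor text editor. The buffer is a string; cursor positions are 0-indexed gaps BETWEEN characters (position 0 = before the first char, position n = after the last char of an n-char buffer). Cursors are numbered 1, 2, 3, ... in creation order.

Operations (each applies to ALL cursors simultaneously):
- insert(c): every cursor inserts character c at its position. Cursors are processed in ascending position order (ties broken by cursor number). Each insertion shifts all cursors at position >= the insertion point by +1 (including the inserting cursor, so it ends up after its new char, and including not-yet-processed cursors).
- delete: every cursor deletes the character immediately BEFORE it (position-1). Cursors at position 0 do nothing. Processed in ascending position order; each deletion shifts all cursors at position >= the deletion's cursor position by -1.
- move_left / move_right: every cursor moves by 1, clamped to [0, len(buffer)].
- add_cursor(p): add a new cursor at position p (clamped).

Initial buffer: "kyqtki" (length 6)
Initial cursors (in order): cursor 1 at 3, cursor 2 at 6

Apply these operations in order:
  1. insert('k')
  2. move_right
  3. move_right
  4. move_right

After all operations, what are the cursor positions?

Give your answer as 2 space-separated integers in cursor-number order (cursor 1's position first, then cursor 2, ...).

After op 1 (insert('k')): buffer="kyqktkik" (len 8), cursors c1@4 c2@8, authorship ...1...2
After op 2 (move_right): buffer="kyqktkik" (len 8), cursors c1@5 c2@8, authorship ...1...2
After op 3 (move_right): buffer="kyqktkik" (len 8), cursors c1@6 c2@8, authorship ...1...2
After op 4 (move_right): buffer="kyqktkik" (len 8), cursors c1@7 c2@8, authorship ...1...2

Answer: 7 8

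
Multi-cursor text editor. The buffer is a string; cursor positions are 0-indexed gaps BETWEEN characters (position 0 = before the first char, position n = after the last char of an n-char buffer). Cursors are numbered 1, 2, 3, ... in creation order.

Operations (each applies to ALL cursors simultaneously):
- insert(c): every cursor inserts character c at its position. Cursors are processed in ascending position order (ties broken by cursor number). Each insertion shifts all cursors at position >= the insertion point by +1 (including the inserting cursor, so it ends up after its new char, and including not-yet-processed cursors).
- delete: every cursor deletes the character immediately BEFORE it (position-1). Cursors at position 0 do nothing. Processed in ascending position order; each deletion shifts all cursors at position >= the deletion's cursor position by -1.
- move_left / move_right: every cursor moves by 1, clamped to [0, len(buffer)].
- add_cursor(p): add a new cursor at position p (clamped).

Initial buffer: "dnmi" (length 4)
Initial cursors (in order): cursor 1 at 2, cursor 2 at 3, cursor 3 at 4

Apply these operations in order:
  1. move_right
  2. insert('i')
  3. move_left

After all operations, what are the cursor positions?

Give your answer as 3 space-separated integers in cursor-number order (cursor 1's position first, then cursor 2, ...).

Answer: 3 6 6

Derivation:
After op 1 (move_right): buffer="dnmi" (len 4), cursors c1@3 c2@4 c3@4, authorship ....
After op 2 (insert('i')): buffer="dnmiiii" (len 7), cursors c1@4 c2@7 c3@7, authorship ...1.23
After op 3 (move_left): buffer="dnmiiii" (len 7), cursors c1@3 c2@6 c3@6, authorship ...1.23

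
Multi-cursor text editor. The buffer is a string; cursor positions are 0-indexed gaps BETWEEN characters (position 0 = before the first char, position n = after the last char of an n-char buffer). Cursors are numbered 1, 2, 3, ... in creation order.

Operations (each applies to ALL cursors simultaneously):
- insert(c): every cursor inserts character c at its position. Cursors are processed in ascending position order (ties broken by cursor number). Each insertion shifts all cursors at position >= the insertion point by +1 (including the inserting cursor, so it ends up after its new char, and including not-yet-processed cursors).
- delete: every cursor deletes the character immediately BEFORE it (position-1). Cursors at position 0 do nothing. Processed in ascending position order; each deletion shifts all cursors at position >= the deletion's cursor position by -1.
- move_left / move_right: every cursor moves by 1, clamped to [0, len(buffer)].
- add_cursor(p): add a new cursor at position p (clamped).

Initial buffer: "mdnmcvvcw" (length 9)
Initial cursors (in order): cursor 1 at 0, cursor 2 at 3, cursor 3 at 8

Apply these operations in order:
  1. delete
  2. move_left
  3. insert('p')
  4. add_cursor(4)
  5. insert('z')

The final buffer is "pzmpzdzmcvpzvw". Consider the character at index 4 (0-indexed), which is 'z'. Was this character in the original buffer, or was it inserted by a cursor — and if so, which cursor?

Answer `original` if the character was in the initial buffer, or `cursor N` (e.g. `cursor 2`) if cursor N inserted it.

After op 1 (delete): buffer="mdmcvvw" (len 7), cursors c1@0 c2@2 c3@6, authorship .......
After op 2 (move_left): buffer="mdmcvvw" (len 7), cursors c1@0 c2@1 c3@5, authorship .......
After op 3 (insert('p')): buffer="pmpdmcvpvw" (len 10), cursors c1@1 c2@3 c3@8, authorship 1.2....3..
After op 4 (add_cursor(4)): buffer="pmpdmcvpvw" (len 10), cursors c1@1 c2@3 c4@4 c3@8, authorship 1.2....3..
After op 5 (insert('z')): buffer="pzmpzdzmcvpzvw" (len 14), cursors c1@2 c2@5 c4@7 c3@12, authorship 11.22.4...33..
Authorship (.=original, N=cursor N): 1 1 . 2 2 . 4 . . . 3 3 . .
Index 4: author = 2

Answer: cursor 2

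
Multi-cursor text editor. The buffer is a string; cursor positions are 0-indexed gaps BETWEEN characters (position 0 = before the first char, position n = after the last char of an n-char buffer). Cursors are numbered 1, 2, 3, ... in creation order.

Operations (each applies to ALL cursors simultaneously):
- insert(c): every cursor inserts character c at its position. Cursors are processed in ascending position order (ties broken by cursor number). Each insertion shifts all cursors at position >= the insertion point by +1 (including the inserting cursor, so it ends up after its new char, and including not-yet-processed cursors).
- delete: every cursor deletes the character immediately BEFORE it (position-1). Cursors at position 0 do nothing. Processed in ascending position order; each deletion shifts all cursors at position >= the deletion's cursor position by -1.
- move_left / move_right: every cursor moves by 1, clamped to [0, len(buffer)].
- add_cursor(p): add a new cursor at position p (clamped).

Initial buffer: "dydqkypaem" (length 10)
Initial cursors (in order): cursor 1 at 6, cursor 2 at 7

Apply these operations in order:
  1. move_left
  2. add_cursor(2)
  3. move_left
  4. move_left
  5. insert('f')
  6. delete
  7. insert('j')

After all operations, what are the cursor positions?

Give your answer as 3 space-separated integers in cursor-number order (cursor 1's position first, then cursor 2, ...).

Answer: 5 7 1

Derivation:
After op 1 (move_left): buffer="dydqkypaem" (len 10), cursors c1@5 c2@6, authorship ..........
After op 2 (add_cursor(2)): buffer="dydqkypaem" (len 10), cursors c3@2 c1@5 c2@6, authorship ..........
After op 3 (move_left): buffer="dydqkypaem" (len 10), cursors c3@1 c1@4 c2@5, authorship ..........
After op 4 (move_left): buffer="dydqkypaem" (len 10), cursors c3@0 c1@3 c2@4, authorship ..........
After op 5 (insert('f')): buffer="fdydfqfkypaem" (len 13), cursors c3@1 c1@5 c2@7, authorship 3...1.2......
After op 6 (delete): buffer="dydqkypaem" (len 10), cursors c3@0 c1@3 c2@4, authorship ..........
After op 7 (insert('j')): buffer="jdydjqjkypaem" (len 13), cursors c3@1 c1@5 c2@7, authorship 3...1.2......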